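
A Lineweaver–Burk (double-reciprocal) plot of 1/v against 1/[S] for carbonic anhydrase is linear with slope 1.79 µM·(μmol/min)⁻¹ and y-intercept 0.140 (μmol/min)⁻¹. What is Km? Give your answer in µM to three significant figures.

12.8 µM

y-intercept = 1/Vmax ⇒ Vmax = 7.14 μmol/min; slope = Km/Vmax ⇒ Km = slope × Vmax.
Km = 1.79 × 7.14 = 12.8 µM.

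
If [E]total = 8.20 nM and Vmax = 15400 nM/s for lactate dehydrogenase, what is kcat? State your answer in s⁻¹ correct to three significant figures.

1880 s⁻¹

kcat = Vmax/[E]total = 15400 nM/s / 8.20 nM = 1880 s⁻¹.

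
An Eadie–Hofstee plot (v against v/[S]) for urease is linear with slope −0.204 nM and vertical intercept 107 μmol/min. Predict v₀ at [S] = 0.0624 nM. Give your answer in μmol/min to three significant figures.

25.1 μmol/min

In the Eadie–Hofstee form v = Vmax − Km·(v/[S]), the slope is −Km and the intercept is Vmax, so Km = 0.204 nM and Vmax = 107 μmol/min.
v = 107 × 0.0624/(0.204 + 0.0624) = 25.1 μmol/min.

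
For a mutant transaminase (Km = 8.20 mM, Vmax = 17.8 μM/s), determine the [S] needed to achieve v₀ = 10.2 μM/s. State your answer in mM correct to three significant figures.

The required fractional saturation is v/Vmax = 10.2/17.8 = 0.5730.
Then [S]/(Km+[S]) = 0.5730 ⇒ [S] = 8.20 × 0.5730/(1 − 0.5730) = 11.0 mM.

11.0 mM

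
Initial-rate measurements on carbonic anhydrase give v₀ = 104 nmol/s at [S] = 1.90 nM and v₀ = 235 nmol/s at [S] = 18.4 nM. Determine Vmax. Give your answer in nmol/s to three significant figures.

275 nmol/s

From v = Vmax[S]/(Km+[S]), each point gives Vmax = v(Km+[S])/[S].
Equating: 104(Km+1.90)/1.90 = 235(Km+18.4)/18.4.
54.74·Km + 104 = 12.77·Km + 235, so (54.74 − 12.77)·Km = 235 − 104.
Km = 131.0/41.97 = 3.12 nM; then Vmax = 104(3.12+1.90)/1.90 = 275 nmol/s.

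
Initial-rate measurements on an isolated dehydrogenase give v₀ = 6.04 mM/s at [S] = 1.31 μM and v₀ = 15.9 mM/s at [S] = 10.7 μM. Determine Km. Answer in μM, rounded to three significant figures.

From v = Vmax[S]/(Km+[S]), each point gives Vmax = v(Km+[S])/[S].
Equating: 6.04(Km+1.31)/1.31 = 15.9(Km+10.7)/10.7.
4.611·Km + 6.04 = 1.486·Km + 15.9, so (4.611 − 1.486)·Km = 15.9 − 6.04.
Km = 9.860/3.125 = 3.16 μM; then Vmax = 6.04(3.16+1.31)/1.31 = 20.6 mM/s.

3.16 μM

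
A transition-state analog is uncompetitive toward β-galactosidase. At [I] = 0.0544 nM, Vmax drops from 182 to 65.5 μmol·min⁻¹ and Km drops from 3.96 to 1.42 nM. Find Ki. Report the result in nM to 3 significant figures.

0.0306 nM

Uncompetitive: Vmax,app = Vmax/α (and Km,app = Km/α) with α = 1 + [I]/Ki.
α = Vmax/Vmax,app = 182/65.5 = 2.779.
Since α = 1 + [I]/Ki, [I]/Ki = 2.779 − 1 = 1.779 and Ki = 0.0544/1.779 = 0.0306 nM.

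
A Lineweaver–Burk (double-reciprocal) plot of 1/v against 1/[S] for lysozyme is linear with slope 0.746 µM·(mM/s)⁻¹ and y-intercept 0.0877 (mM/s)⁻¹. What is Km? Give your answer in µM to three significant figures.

8.51 µM

y-intercept = 1/Vmax ⇒ Vmax = 11.4 mM/s; slope = Km/Vmax ⇒ Km = slope × Vmax.
Km = 0.746 × 11.4 = 8.51 µM.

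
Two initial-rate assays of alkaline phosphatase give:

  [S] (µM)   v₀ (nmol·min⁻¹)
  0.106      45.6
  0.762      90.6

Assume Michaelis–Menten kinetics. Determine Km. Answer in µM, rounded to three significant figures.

From v = Vmax[S]/(Km+[S]), each point gives Vmax = v(Km+[S])/[S].
Equating: 45.6(Km+0.106)/0.106 = 90.6(Km+0.762)/0.762.
430.2·Km + 45.6 = 118.9·Km + 90.6, so (430.2 − 118.9)·Km = 90.6 − 45.6.
Km = 45.00/311.3 = 0.145 µM; then Vmax = 45.6(0.145+0.106)/0.106 = 108 nmol·min⁻¹.

0.145 µM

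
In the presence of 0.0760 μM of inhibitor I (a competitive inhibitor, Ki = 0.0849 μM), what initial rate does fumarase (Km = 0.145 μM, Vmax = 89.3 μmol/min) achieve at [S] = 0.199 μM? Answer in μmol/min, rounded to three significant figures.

37.5 μmol/min

α = 1 + [I]/Ki = 1 + 0.0760/0.0849 = 1.895.
For a competitive inhibitor, Vmax is unchanged and the apparent Km becomes α·Km: Km,app = 0.275 μM, Vmax,app = 89.3 μmol/min.
v = Vmax,app·[S]/(Km,app + [S]) = 89.3 × 0.199/(0.275 + 0.199) = 37.5 μmol/min.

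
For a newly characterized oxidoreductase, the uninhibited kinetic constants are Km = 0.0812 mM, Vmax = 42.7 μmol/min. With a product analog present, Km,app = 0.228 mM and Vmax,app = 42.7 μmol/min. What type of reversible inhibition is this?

competitive

Km increases (0.0812 → 0.228 mM) while Vmax is unchanged — the hallmark of competitive inhibition.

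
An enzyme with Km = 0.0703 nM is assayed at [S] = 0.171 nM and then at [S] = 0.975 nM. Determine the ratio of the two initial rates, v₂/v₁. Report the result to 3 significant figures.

1.32

The fractional saturations are [S]/(Km+[S]) = 0.171/0.2413 = 0.7087 and 0.975/1.045 = 0.9327.
v₂/v₁ is just their ratio: 0.9327/0.7087 = 1.32.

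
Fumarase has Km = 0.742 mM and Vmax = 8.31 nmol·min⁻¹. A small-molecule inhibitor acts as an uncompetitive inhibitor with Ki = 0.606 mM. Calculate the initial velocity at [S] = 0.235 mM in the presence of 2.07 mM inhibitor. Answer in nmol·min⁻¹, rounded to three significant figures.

With α = 1 + [I]/Ki = 1 + 2.07/0.606 = 4.416, the uncompetitive rate law is v = (Vmax/α)·[S] / (Km/α + [S]).
v = (8.31/4.416)×0.235 / (0.742/4.416 + 0.235) = 0.4422/0.4030 = 1.10 nmol·min⁻¹.

1.10 nmol·min⁻¹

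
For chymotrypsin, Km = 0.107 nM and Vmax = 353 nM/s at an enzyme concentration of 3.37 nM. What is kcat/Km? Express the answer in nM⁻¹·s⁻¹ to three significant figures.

979 nM⁻¹·s⁻¹

kcat = Vmax/[E]total = 353/3.37 = 105 s⁻¹.
kcat/Km = 105/0.107 = 979 nM⁻¹·s⁻¹.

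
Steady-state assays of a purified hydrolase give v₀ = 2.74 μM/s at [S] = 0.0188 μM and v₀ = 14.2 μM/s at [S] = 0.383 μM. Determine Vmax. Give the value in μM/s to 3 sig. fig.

18.1 μM/s

From v = Vmax[S]/(Km+[S]), each point gives Vmax = v(Km+[S])/[S].
Equating: 2.74(Km+0.0188)/0.0188 = 14.2(Km+0.383)/0.383.
145.7·Km + 2.74 = 37.08·Km + 14.2, so (145.7 − 37.08)·Km = 14.2 − 2.74.
Km = 11.46/108.7 = 0.105 μM; then Vmax = 2.74(0.105+0.0188)/0.0188 = 18.1 μM/s.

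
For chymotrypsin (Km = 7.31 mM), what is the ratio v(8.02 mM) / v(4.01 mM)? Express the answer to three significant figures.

The fractional saturations are [S]/(Km+[S]) = 4.01/11.32 = 0.3542 and 8.02/15.33 = 0.5232.
v₂/v₁ is just their ratio: 0.5232/0.3542 = 1.48.

1.48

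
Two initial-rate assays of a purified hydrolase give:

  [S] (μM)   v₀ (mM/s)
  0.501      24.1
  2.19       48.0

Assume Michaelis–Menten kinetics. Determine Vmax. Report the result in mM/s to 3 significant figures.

68.0 mM/s

In reciprocal form, 1/v = (Km/Vmax)·(1/[S]) + 1/Vmax. The two points give (1/[S], 1/v) = (1.996, 0.04149) and (0.4566, 0.02083).
Slope = (0.04149 − 0.02083)/(1.996 − 0.4566) = 0.01342; intercept = 0.04149 − 0.01342×1.996 = 0.01470.
Vmax = 1/intercept = 68.0 mM/s; Km = slope × Vmax = 0.01342 × 68.0 = 0.913 μM.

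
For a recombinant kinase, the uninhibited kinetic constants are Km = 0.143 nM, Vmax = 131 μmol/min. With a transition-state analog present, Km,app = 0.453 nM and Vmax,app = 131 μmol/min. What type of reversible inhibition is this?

Km increases (0.143 → 0.453 nM) while Vmax is unchanged — the hallmark of competitive inhibition.

competitive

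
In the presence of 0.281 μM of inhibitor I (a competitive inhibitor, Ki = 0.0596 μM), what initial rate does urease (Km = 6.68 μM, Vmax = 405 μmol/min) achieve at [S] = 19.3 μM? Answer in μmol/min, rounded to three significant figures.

α = 1 + [I]/Ki = 1 + 0.281/0.0596 = 5.715.
For a competitive inhibitor, Vmax is unchanged and the apparent Km becomes α·Km: Km,app = 38.2 μM, Vmax,app = 405 μmol/min.
v = Vmax,app·[S]/(Km,app + [S]) = 405 × 19.3/(38.2 + 19.3) = 136 μmol/min.

136 μmol/min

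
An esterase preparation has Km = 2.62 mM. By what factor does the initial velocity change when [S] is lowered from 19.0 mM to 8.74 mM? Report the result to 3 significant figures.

0.875

Since Vmax cancels, v₂/v₁ = [S]₂(Km+[S]₁) / [S]₁(Km+[S]₂).
= 8.74×(2.62+19.0) / (19.0×(2.62+8.74)) = 189.0/215.8 = 0.875.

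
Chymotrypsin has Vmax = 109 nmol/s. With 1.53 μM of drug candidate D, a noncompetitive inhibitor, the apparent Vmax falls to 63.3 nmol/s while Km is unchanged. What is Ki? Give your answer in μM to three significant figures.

2.12 μM

Noncompetitive: Vmax,app = Vmax/α with α = 1 + [I]/Ki.
α = Vmax/Vmax,app = 109/63.3 = 1.722.
Since α = 1 + [I]/Ki, [I]/Ki = 1.722 − 1 = 0.7220 and Ki = 1.53/0.7220 = 2.12 μM.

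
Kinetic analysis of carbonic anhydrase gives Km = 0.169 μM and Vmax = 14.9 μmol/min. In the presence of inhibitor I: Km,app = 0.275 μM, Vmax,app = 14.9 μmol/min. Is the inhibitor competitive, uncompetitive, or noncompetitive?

Km increases (0.169 → 0.275 μM) while Vmax is unchanged — the hallmark of competitive inhibition.

competitive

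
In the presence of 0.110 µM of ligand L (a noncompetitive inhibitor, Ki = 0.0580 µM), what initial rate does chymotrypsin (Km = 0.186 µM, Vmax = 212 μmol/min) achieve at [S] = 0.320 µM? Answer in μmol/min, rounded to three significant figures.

With α = 1 + [I]/Ki = 1 + 0.110/0.0580 = 2.897, the noncompetitive rate law is v = (Vmax/α)·[S] / (Km + [S]).
v = (212/2.897)×0.320 / (0.186 + 0.320) = 23.42/0.5060 = 46.3 μmol/min.

46.3 μmol/min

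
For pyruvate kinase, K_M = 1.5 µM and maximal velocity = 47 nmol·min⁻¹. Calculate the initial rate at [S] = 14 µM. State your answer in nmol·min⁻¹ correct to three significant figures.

v = Vmax·[S]/(Km + [S]) = 47 × 14 / (1.5 + 14)
  = 658.0 / 15.50 = 42.5 nmol·min⁻¹.

42.5 nmol·min⁻¹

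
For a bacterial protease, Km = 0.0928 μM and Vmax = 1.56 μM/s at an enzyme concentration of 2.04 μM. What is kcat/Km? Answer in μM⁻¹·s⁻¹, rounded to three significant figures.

8.24 μM⁻¹·s⁻¹

kcat = Vmax/[E]total = 1.56/2.04 = 0.765 s⁻¹.
kcat/Km = 0.765/0.0928 = 8.24 μM⁻¹·s⁻¹.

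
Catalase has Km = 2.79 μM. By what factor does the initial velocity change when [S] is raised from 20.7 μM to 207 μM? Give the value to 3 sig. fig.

1.12

Since Vmax cancels, v₂/v₁ = [S]₂(Km+[S]₁) / [S]₁(Km+[S]₂).
= 207×(2.79+20.7) / (20.7×(2.79+207)) = 4862/4343 = 1.12.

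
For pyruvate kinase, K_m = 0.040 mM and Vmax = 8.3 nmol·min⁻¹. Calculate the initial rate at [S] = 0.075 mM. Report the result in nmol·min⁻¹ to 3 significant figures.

v = Vmax·[S]/(Km + [S]) = 8.3 × 0.075 / (0.040 + 0.075)
  = 0.6225 / 0.1150 = 5.41 nmol·min⁻¹.

5.41 nmol·min⁻¹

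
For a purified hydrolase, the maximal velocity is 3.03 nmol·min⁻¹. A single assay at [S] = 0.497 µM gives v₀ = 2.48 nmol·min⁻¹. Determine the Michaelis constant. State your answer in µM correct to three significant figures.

0.110 µM

From v = Vmax[S]/(Km+[S]), Km = [S](Vmax − v)/v.
Km = 0.497 × (3.03 − 2.48) / 2.48 = 0.2733/2.48 = 0.110 µM.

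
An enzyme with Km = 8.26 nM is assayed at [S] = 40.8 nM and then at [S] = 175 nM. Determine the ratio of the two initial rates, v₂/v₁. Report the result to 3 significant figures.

1.15

The fractional saturations are [S]/(Km+[S]) = 40.8/49.06 = 0.8316 and 175/183.3 = 0.9549.
v₂/v₁ is just their ratio: 0.9549/0.8316 = 1.15.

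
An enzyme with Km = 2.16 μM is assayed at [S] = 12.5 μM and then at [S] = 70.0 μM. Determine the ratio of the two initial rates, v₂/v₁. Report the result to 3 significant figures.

1.14

The fractional saturations are [S]/(Km+[S]) = 12.5/14.66 = 0.8527 and 70.0/72.16 = 0.9701.
v₂/v₁ is just their ratio: 0.9701/0.8527 = 1.14.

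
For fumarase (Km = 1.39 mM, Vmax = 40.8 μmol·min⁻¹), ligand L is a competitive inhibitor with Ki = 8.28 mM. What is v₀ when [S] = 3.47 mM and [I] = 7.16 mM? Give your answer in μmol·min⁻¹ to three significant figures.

With α = 1 + [I]/Ki = 1 + 7.16/8.28 = 1.865, the competitive rate law is v = Vmax[S] / (αKm + [S]).
v = 40.8×3.47 / (1.865×1.39 + 3.47) = 141.6/6.062 = 23.4 μmol·min⁻¹.

23.4 μmol·min⁻¹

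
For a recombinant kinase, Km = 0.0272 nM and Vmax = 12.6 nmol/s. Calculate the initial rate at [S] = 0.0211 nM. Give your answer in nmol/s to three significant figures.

v = Vmax·[S]/(Km + [S]) = 12.6 × 0.0211 / (0.0272 + 0.0211)
  = 0.2659 / 0.04830 = 5.50 nmol/s.

5.50 nmol/s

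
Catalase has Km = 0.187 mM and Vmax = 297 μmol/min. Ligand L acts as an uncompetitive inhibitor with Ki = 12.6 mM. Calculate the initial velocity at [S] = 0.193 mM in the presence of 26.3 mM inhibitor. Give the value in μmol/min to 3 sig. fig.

73.2 μmol/min

With α = 1 + [I]/Ki = 1 + 26.3/12.6 = 3.087, the uncompetitive rate law is v = (Vmax/α)·[S] / (Km/α + [S]).
v = (297/3.087)×0.193 / (0.187/3.087 + 0.193) = 18.57/0.2536 = 73.2 μmol/min.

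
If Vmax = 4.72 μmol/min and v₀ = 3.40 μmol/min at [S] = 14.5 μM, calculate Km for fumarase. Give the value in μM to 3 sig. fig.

From v = Vmax[S]/(Km+[S]), Km = [S](Vmax − v)/v.
Km = 14.5 × (4.72 − 3.40) / 3.40 = 19.14/3.40 = 5.63 μM.

5.63 μM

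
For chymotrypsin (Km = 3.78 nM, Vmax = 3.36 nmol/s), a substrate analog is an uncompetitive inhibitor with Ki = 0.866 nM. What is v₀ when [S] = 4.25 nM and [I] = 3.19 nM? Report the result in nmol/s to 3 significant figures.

0.603 nmol/s

With α = 1 + [I]/Ki = 1 + 3.19/0.866 = 4.684, the uncompetitive rate law is v = (Vmax/α)·[S] / (Km/α + [S]).
v = (3.36/4.684)×4.25 / (3.78/4.684 + 4.25) = 3.049/5.057 = 0.603 nmol/s.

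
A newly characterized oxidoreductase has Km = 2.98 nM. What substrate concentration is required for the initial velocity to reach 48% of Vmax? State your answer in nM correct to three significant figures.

v/Vmax = [S]/(Km+[S]) = 0.48, so [S] = Km·0.48/(1 − 0.48) = 2.98 × 0.9231.
[S] = 2.75 nM.

2.75 nM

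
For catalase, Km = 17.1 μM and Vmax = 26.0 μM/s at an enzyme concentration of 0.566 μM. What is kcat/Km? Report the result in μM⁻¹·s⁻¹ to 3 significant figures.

kcat = Vmax/[E]total = 26.0/0.566 = 45.9 s⁻¹.
kcat/Km = 45.9/17.1 = 2.69 μM⁻¹·s⁻¹.

2.69 μM⁻¹·s⁻¹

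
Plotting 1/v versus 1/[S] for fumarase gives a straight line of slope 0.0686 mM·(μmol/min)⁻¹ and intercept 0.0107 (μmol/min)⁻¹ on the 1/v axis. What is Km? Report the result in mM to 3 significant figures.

y-intercept = 1/Vmax ⇒ Vmax = 93.5 μmol/min; slope = Km/Vmax ⇒ Km = slope × Vmax.
Km = 0.0686 × 93.5 = 6.41 mM.

6.41 mM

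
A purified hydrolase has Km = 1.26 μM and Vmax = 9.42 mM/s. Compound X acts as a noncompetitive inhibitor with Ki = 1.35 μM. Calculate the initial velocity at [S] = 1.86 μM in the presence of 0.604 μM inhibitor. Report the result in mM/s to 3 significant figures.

3.88 mM/s

α = 1 + [I]/Ki = 1 + 0.604/1.35 = 1.447.
For a noncompetitive inhibitor, Vmax is reduced to Vmax/α while Km is unchanged: Km,app = 1.26 μM, Vmax,app = 6.51 mM/s.
v = Vmax,app·[S]/(Km,app + [S]) = 6.51 × 1.86/(1.26 + 1.86) = 3.88 mM/s.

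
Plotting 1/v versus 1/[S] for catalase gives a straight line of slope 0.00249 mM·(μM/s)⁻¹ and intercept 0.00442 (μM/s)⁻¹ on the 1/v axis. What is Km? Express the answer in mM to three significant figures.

0.563 mM

y-intercept = 1/Vmax ⇒ Vmax = 226 μM/s; slope = Km/Vmax ⇒ Km = slope × Vmax.
Km = 0.00249 × 226 = 0.563 mM.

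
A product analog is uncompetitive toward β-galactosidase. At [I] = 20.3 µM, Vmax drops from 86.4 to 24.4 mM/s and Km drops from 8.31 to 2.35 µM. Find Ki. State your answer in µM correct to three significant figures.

7.99 µM

Uncompetitive: Vmax,app = Vmax/α (and Km,app = Km/α) with α = 1 + [I]/Ki.
α = Vmax/Vmax,app = 86.4/24.4 = 3.541.
Ki = [I]/(α − 1) = 20.3/2.541 = 7.99 µM.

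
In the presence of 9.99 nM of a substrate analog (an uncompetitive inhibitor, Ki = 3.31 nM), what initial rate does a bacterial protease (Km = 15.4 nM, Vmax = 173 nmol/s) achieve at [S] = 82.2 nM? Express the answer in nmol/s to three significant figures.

41.1 nmol/s

α = 1 + [I]/Ki = 1 + 9.99/3.31 = 4.018.
For an uncompetitive inhibitor, both parameters are divided by α, giving Vmax/α and Km/α: Km,app = 3.83 nM, Vmax,app = 43.1 nmol/s.
v = Vmax,app·[S]/(Km,app + [S]) = 43.1 × 82.2/(3.83 + 82.2) = 41.1 nmol/s.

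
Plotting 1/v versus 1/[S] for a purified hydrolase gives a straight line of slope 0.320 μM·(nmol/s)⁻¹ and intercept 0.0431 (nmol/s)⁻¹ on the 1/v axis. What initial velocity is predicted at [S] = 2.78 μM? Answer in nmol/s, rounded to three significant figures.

6.32 nmol/s

The y-intercept is 1/Vmax, so Vmax = 1/0.0431 = 23.2 nmol/s.
The slope is Km/Vmax, so Km = 0.320 × 23.2 = 7.42 μM.
Then v = 23.2 × 2.78/(7.42 + 2.78) = 6.32 nmol/s.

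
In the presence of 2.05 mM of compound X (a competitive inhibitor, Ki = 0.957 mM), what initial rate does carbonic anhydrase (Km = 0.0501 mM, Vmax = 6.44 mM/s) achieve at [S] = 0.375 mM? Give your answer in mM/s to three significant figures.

4.54 mM/s

With α = 1 + [I]/Ki = 1 + 2.05/0.957 = 3.142, the competitive rate law is v = Vmax[S] / (αKm + [S]).
v = 6.44×0.375 / (3.142×0.0501 + 0.375) = 2.415/0.5324 = 4.54 mM/s.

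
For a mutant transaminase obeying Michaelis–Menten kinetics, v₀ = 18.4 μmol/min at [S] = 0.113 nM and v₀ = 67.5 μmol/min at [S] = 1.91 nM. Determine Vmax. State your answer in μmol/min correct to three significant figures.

81.1 μmol/min

From v = Vmax[S]/(Km+[S]), each point gives Vmax = v(Km+[S])/[S].
Equating: 18.4(Km+0.113)/0.113 = 67.5(Km+1.91)/1.91.
162.8·Km + 18.4 = 35.34·Km + 67.5, so (162.8 − 35.34)·Km = 67.5 − 18.4.
Km = 49.10/127.5 = 0.385 nM; then Vmax = 18.4(0.385+0.113)/0.113 = 81.1 μmol/min.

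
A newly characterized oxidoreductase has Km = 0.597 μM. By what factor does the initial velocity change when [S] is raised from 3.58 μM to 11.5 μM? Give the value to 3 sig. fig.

Since Vmax cancels, v₂/v₁ = [S]₂(Km+[S]₁) / [S]₁(Km+[S]₂).
= 11.5×(0.597+3.58) / (3.58×(0.597+11.5)) = 48.04/43.31 = 1.11.

1.11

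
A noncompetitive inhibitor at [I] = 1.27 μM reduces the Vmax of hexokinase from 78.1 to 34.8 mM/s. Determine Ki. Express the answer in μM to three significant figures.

Noncompetitive: Vmax,app = Vmax/α with α = 1 + [I]/Ki.
α = Vmax/Vmax,app = 78.1/34.8 = 2.244.
Since α = 1 + [I]/Ki, [I]/Ki = 2.244 − 1 = 1.244 and Ki = 1.27/1.244 = 1.02 μM.

1.02 μM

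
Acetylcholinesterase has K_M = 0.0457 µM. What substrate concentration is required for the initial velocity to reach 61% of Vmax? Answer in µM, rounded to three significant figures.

0.0715 µM

v/Vmax = [S]/(Km+[S]) = 0.61, so [S] = Km·0.61/(1 − 0.61) = 0.0457 × 1.564.
[S] = 0.0715 µM.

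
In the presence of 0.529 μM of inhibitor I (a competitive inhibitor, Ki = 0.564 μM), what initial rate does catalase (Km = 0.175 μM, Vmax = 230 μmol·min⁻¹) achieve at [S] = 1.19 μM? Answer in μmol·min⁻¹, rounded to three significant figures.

α = 1 + [I]/Ki = 1 + 0.529/0.564 = 1.938.
For a competitive inhibitor, Vmax is unchanged and the apparent Km becomes α·Km: Km,app = 0.339 μM, Vmax,app = 230 μmol·min⁻¹.
v = Vmax,app·[S]/(Km,app + [S]) = 230 × 1.19/(0.339 + 1.19) = 179 μmol·min⁻¹.

179 μmol·min⁻¹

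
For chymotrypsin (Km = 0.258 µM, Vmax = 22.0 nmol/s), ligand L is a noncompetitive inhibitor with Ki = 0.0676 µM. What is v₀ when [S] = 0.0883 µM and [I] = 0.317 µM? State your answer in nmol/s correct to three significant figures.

0.986 nmol/s

α = 1 + [I]/Ki = 1 + 0.317/0.0676 = 5.689.
For a noncompetitive inhibitor, Vmax is reduced to Vmax/α while Km is unchanged: Km,app = 0.258 µM, Vmax,app = 3.87 nmol/s.
v = Vmax,app·[S]/(Km,app + [S]) = 3.87 × 0.0883/(0.258 + 0.0883) = 0.986 nmol/s.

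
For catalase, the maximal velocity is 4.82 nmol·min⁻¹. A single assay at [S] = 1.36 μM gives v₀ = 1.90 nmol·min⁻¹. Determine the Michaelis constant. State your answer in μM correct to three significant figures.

v/Vmax = 1.90/4.82 = 0.3942 = [S]/(Km+[S]).
So Km + [S] = [S]/0.3942 = 3.450 μM, giving Km = 3.450 − 1.36 = 2.09 μM.

2.09 μM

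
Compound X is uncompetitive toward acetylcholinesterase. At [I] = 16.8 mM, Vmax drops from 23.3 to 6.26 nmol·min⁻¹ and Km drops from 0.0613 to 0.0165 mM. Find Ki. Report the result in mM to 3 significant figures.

Uncompetitive: Vmax,app = Vmax/α (and Km,app = Km/α) with α = 1 + [I]/Ki.
α = Vmax/Vmax,app = 23.3/6.26 = 3.722.
Ki = [I]/(α − 1) = 16.8/2.722 = 6.17 mM.

6.17 mM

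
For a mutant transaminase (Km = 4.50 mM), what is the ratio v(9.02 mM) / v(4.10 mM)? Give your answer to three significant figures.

1.40

The fractional saturations are [S]/(Km+[S]) = 4.10/8.600 = 0.4767 and 9.02/13.52 = 0.6672.
v₂/v₁ is just their ratio: 0.6672/0.4767 = 1.40.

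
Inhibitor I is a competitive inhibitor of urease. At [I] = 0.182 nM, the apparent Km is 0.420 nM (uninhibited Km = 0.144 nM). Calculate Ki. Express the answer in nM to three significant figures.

0.0950 nM

Competitive: Km,app = α·Km with α = 1 + [I]/Ki.
α = Km,app/Km = 0.420/0.144 = 2.917.
Since α = 1 + [I]/Ki, [I]/Ki = 2.917 − 1 = 1.917 and Ki = 0.182/1.917 = 0.0950 nM.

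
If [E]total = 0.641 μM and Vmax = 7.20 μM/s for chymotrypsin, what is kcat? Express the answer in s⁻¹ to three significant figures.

11.2 s⁻¹

kcat = Vmax/[E]total = 7.20 μM/s / 0.641 μM = 11.2 s⁻¹.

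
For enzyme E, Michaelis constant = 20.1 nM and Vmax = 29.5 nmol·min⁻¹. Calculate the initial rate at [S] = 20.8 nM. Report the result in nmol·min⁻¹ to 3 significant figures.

15.0 nmol·min⁻¹

v = Vmax·[S]/(Km + [S]) = 29.5 × 20.8 / (20.1 + 20.8)
  = 613.6 / 40.90 = 15.0 nmol·min⁻¹.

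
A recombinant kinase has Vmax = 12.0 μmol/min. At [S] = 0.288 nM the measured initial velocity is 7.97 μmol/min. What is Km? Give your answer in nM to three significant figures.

v/Vmax = 7.97/12.0 = 0.6642 = [S]/(Km+[S]).
So Km + [S] = [S]/0.6642 = 0.4336 nM, giving Km = 0.4336 − 0.288 = 0.146 nM.

0.146 nM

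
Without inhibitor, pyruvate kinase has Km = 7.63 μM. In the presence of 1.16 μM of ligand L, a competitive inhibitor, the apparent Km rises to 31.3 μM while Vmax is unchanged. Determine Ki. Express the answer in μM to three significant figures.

0.374 μM

Competitive: Km,app = α·Km with α = 1 + [I]/Ki.
α = Km,app/Km = 31.3/7.63 = 4.102.
Since α = 1 + [I]/Ki, [I]/Ki = 4.102 − 1 = 3.102 and Ki = 1.16/3.102 = 0.374 μM.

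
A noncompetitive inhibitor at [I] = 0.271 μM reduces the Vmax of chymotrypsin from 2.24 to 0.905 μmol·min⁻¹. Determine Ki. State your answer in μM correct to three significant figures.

0.184 μM

Noncompetitive: Vmax,app = Vmax/α with α = 1 + [I]/Ki.
α = Vmax/Vmax,app = 2.24/0.905 = 2.475.
Since α = 1 + [I]/Ki, [I]/Ki = 2.475 − 1 = 1.475 and Ki = 0.271/1.475 = 0.184 μM.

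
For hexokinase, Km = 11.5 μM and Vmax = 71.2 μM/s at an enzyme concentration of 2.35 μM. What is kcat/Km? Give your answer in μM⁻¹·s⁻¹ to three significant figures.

kcat = Vmax/[E]total = 71.2/2.35 = 30.3 s⁻¹.
kcat/Km = 30.3/11.5 = 2.63 μM⁻¹·s⁻¹.

2.63 μM⁻¹·s⁻¹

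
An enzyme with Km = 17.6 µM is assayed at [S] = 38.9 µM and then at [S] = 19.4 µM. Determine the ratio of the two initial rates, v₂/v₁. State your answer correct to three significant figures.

The fractional saturations are [S]/(Km+[S]) = 38.9/56.50 = 0.6885 and 19.4/37.00 = 0.5243.
v₂/v₁ is just their ratio: 0.5243/0.6885 = 0.762.

0.762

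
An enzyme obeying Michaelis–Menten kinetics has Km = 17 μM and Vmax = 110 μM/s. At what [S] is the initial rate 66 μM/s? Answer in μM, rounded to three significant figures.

25.5 μM

The required fractional saturation is v/Vmax = 66/110 = 0.6000.
Then [S]/(Km+[S]) = 0.6000 ⇒ [S] = 17 × 0.6000/(1 − 0.6000) = 25.5 μM.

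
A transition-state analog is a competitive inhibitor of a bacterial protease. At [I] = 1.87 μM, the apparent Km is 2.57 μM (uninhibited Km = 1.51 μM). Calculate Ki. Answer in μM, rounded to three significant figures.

Competitive: Km,app = α·Km with α = 1 + [I]/Ki.
α = Km,app/Km = 2.57/1.51 = 1.702.
Since α = 1 + [I]/Ki, [I]/Ki = 1.702 − 1 = 0.7020 and Ki = 1.87/0.7020 = 2.66 μM.

2.66 μM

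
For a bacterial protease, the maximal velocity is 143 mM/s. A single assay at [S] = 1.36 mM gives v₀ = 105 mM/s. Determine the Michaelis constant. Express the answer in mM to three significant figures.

0.492 mM

From v = Vmax[S]/(Km+[S]), Km = [S](Vmax − v)/v.
Km = 1.36 × (143 − 105) / 105 = 51.68/105 = 0.492 mM.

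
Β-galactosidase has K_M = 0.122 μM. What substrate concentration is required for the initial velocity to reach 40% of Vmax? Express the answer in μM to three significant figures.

v/Vmax = [S]/(Km+[S]) = 0.4, so [S] = Km·0.4/(1 − 0.4) = 0.122 × 0.6667.
[S] = 0.0813 μM.

0.0813 μM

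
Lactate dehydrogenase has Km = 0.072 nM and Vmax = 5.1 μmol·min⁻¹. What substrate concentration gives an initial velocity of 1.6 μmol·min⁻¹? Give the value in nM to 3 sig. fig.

0.0329 nM

Rearranging v = Vmax[S]/(Km+[S]) gives [S] = Km·v/(Vmax − v).
[S] = 0.072 × 1.6 / (5.1 − 1.6) = 0.1152/3.500 = 0.0329 nM.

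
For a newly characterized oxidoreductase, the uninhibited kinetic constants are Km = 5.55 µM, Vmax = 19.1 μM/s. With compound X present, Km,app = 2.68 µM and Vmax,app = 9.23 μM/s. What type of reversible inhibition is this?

Both Km and Vmax decrease by the same factor (~2.07-fold) — characteristic of uncompetitive inhibition.

uncompetitive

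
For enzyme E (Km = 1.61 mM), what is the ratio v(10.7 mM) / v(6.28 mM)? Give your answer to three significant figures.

1.09

The fractional saturations are [S]/(Km+[S]) = 6.28/7.890 = 0.7959 and 10.7/12.31 = 0.8692.
v₂/v₁ is just their ratio: 0.8692/0.7959 = 1.09.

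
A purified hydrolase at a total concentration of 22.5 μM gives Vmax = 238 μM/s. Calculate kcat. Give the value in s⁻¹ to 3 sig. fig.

kcat = Vmax/[E]total = 238 μM/s / 22.5 μM = 10.6 s⁻¹.

10.6 s⁻¹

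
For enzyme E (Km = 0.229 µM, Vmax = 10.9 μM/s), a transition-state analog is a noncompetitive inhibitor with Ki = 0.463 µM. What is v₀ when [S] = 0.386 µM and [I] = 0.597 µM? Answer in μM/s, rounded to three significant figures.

2.99 μM/s

With α = 1 + [I]/Ki = 1 + 0.597/0.463 = 2.289, the noncompetitive rate law is v = (Vmax/α)·[S] / (Km + [S]).
v = (10.9/2.289)×0.386 / (0.229 + 0.386) = 1.838/0.6150 = 2.99 μM/s.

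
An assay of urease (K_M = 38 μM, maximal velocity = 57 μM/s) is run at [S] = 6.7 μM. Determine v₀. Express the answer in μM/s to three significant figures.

v = Vmax·[S]/(Km + [S]) = 57 × 6.7 / (38 + 6.7)
  = 381.9 / 44.70 = 8.54 μM/s.

8.54 μM/s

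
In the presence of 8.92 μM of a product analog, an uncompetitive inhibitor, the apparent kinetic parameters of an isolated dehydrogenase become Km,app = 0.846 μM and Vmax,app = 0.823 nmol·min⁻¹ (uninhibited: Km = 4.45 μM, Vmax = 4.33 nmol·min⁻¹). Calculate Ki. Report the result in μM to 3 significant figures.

2.09 μM

Uncompetitive: Vmax,app = Vmax/α (and Km,app = Km/α) with α = 1 + [I]/Ki.
α = Vmax/Vmax,app = 4.33/0.823 = 5.261.
Ki = [I]/(α − 1) = 8.92/4.261 = 2.09 μM.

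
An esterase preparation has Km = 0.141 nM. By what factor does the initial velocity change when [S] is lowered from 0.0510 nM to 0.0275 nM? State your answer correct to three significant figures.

0.614

Since Vmax cancels, v₂/v₁ = [S]₂(Km+[S]₁) / [S]₁(Km+[S]₂).
= 0.0275×(0.141+0.0510) / (0.0510×(0.141+0.0275)) = 0.005280/0.008593 = 0.614.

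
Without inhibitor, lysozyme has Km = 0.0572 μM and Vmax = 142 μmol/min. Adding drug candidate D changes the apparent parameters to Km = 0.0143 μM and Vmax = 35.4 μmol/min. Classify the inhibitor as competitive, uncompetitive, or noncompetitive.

uncompetitive

Both Km and Vmax decrease by the same factor (~4.01-fold) — characteristic of uncompetitive inhibition.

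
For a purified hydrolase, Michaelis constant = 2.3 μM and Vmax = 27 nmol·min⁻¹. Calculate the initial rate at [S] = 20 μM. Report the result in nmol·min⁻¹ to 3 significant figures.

24.2 nmol·min⁻¹

v = Vmax·[S]/(Km + [S]) = 27 × 20 / (2.3 + 20)
  = 540.0 / 22.30 = 24.2 nmol·min⁻¹.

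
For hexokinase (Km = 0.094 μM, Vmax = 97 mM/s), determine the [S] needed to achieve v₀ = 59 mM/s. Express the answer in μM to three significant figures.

0.146 μM

The required fractional saturation is v/Vmax = 59/97 = 0.6082.
Then [S]/(Km+[S]) = 0.6082 ⇒ [S] = 0.094 × 0.6082/(1 − 0.6082) = 0.146 μM.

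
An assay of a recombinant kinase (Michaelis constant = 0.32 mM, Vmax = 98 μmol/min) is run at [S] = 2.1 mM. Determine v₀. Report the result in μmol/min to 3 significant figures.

85.0 μmol/min

v = Vmax·[S]/(Km + [S]) = 98 × 2.1 / (0.32 + 2.1)
  = 205.8 / 2.420 = 85.0 μmol/min.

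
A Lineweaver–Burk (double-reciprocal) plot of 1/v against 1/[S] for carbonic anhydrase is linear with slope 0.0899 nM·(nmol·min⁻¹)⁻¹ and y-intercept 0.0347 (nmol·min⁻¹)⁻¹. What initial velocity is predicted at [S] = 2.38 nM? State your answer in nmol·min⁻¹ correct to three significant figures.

The y-intercept is 1/Vmax, so Vmax = 1/0.0347 = 28.8 nmol·min⁻¹.
The slope is Km/Vmax, so Km = 0.0899 × 28.8 = 2.59 nM.
Then v = 28.8 × 2.38/(2.59 + 2.38) = 13.8 nmol·min⁻¹.

13.8 nmol·min⁻¹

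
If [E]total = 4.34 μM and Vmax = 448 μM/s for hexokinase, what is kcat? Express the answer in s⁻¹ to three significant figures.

103 s⁻¹

kcat = Vmax/[E]total = 448 μM/s / 4.34 μM = 103 s⁻¹.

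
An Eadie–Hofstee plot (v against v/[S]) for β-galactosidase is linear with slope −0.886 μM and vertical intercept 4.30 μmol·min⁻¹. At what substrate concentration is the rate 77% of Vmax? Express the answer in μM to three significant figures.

2.97 μM

The Eadie–Hofstee slope gives Km = 0.886 μM (slope = −Km).
v/Vmax = [S]/(Km+[S]) = 0.77 ⇒ [S] = Km·0.77/(1−0.77) = 0.886 × 3.348 = 2.97 μM.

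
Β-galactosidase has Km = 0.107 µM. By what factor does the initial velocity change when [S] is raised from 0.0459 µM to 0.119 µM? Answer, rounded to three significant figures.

1.75

The fractional saturations are [S]/(Km+[S]) = 0.0459/0.1529 = 0.3002 and 0.119/0.2260 = 0.5265.
v₂/v₁ is just their ratio: 0.5265/0.3002 = 1.75.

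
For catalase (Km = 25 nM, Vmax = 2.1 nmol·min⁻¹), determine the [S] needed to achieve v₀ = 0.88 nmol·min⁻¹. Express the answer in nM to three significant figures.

The required fractional saturation is v/Vmax = 0.88/2.1 = 0.4190.
Then [S]/(Km+[S]) = 0.4190 ⇒ [S] = 25 × 0.4190/(1 − 0.4190) = 18.0 nM.

18.0 nM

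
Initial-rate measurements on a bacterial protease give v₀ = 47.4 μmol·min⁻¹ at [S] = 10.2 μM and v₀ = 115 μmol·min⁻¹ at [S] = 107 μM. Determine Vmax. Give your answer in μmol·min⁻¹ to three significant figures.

In reciprocal form, 1/v = (Km/Vmax)·(1/[S]) + 1/Vmax. The two points give (1/[S], 1/v) = (0.09804, 0.02110) and (0.009346, 0.008696).
Slope = (0.02110 − 0.008696)/(0.09804 − 0.009346) = 0.1398; intercept = 0.02110 − 0.1398×0.09804 = 0.007389.
Vmax = 1/intercept = 135 μmol·min⁻¹; Km = slope × Vmax = 0.1398 × 135 = 18.9 μM.

135 μmol·min⁻¹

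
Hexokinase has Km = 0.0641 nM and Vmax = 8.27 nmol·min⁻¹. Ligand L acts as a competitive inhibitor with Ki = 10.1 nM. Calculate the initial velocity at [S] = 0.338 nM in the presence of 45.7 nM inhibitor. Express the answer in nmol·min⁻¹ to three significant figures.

4.04 nmol·min⁻¹

With α = 1 + [I]/Ki = 1 + 45.7/10.1 = 5.525, the competitive rate law is v = Vmax[S] / (αKm + [S]).
v = 8.27×0.338 / (5.525×0.0641 + 0.338) = 2.795/0.6921 = 4.04 nmol·min⁻¹.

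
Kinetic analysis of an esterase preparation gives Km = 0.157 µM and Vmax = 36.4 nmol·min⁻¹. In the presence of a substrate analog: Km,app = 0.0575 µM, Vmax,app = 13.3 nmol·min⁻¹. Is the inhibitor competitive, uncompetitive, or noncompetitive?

Both Km and Vmax decrease by the same factor (~2.73-fold) — characteristic of uncompetitive inhibition.

uncompetitive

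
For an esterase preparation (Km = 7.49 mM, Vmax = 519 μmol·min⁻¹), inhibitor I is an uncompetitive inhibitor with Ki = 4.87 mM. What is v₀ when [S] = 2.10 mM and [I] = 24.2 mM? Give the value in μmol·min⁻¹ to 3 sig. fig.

54.4 μmol·min⁻¹

With α = 1 + [I]/Ki = 1 + 24.2/4.87 = 5.969, the uncompetitive rate law is v = (Vmax/α)·[S] / (Km/α + [S]).
v = (519/5.969)×2.10 / (7.49/5.969 + 2.10) = 182.6/3.355 = 54.4 μmol·min⁻¹.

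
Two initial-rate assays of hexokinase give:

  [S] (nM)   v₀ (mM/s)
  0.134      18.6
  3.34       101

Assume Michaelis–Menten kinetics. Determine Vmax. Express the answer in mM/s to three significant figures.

In reciprocal form, 1/v = (Km/Vmax)·(1/[S]) + 1/Vmax. The two points give (1/[S], 1/v) = (7.463, 0.05376) and (0.2994, 0.009901).
Slope = (0.05376 − 0.009901)/(7.463 − 0.2994) = 0.006123; intercept = 0.05376 − 0.006123×7.463 = 0.008068.
Vmax = 1/intercept = 124 mM/s; Km = slope × Vmax = 0.006123 × 124 = 0.759 nM.

124 mM/s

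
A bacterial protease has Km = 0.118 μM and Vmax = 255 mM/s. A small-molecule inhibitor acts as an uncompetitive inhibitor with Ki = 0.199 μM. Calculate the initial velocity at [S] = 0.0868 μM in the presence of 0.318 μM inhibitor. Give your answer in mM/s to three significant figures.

α = 1 + [I]/Ki = 1 + 0.318/0.199 = 2.598.
For an uncompetitive inhibitor, both parameters are divided by α, giving Vmax/α and Km/α: Km,app = 0.0454 μM, Vmax,app = 98.2 mM/s.
v = Vmax,app·[S]/(Km,app + [S]) = 98.2 × 0.0868/(0.0454 + 0.0868) = 64.4 mM/s.

64.4 mM/s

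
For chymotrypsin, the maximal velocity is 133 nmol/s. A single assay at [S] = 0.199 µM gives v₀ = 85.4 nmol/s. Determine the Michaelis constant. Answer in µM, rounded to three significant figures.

0.111 µM

From v = Vmax[S]/(Km+[S]), Km = [S](Vmax − v)/v.
Km = 0.199 × (133 − 85.4) / 85.4 = 9.472/85.4 = 0.111 µM.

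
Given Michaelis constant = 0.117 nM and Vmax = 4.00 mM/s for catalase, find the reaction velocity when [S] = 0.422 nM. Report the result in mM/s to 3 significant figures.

[S]/(Km+[S]) = 0.422/0.5390 = 0.7829, the fractional saturation.
v = 0.7829 × Vmax = 0.7829 × 4.00 = 3.13 mM/s.

3.13 mM/s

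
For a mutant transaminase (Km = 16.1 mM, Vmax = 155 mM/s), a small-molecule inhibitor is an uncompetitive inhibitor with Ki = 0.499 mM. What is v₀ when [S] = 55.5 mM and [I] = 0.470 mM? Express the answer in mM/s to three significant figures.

With α = 1 + [I]/Ki = 1 + 0.470/0.499 = 1.942, the uncompetitive rate law is v = (Vmax/α)·[S] / (Km/α + [S]).
v = (155/1.942)×55.5 / (16.1/1.942 + 55.5) = 4430/63.79 = 69.4 mM/s.

69.4 mM/s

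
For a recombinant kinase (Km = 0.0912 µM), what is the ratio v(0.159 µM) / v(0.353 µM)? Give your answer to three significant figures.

The fractional saturations are [S]/(Km+[S]) = 0.353/0.4442 = 0.7947 and 0.159/0.2502 = 0.6355.
v₂/v₁ is just their ratio: 0.6355/0.7947 = 0.800.

0.800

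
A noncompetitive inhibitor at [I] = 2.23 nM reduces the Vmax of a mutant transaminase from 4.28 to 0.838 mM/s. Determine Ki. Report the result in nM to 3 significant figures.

Noncompetitive: Vmax,app = Vmax/α with α = 1 + [I]/Ki.
α = Vmax/Vmax,app = 4.28/0.838 = 5.107.
Since α = 1 + [I]/Ki, [I]/Ki = 5.107 − 1 = 4.107 and Ki = 2.23/4.107 = 0.543 nM.

0.543 nM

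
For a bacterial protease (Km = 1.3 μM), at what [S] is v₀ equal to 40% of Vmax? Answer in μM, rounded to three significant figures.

0.867 μM

v/Vmax = [S]/(Km+[S]) = 0.4, so [S] = Km·0.4/(1 − 0.4) = 1.3 × 0.6667.
[S] = 0.867 μM.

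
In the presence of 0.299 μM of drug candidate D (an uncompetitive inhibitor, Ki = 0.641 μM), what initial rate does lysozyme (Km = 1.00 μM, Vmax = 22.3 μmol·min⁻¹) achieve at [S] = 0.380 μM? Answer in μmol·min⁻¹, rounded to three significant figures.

With α = 1 + [I]/Ki = 1 + 0.299/0.641 = 1.466, the uncompetitive rate law is v = (Vmax/α)·[S] / (Km/α + [S]).
v = (22.3/1.466)×0.380 / (1.00/1.466 + 0.380) = 5.779/1.062 = 5.44 μmol·min⁻¹.

5.44 μmol·min⁻¹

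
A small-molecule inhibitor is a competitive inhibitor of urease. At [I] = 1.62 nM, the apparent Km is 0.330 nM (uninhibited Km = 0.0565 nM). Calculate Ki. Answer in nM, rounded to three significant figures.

0.335 nM

Competitive: Km,app = α·Km with α = 1 + [I]/Ki.
α = Km,app/Km = 0.330/0.0565 = 5.841.
Since α = 1 + [I]/Ki, [I]/Ki = 5.841 − 1 = 4.841 and Ki = 1.62/4.841 = 0.335 nM.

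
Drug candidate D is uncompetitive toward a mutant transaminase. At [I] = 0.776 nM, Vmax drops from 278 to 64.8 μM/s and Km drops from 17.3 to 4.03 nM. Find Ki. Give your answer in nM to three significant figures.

Uncompetitive: Vmax,app = Vmax/α (and Km,app = Km/α) with α = 1 + [I]/Ki.
α = Vmax/Vmax,app = 278/64.8 = 4.290.
Ki = [I]/(α − 1) = 0.776/3.290 = 0.236 nM.

0.236 nM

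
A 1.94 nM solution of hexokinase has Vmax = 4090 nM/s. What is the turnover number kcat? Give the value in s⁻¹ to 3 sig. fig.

2110 s⁻¹

kcat = Vmax/[E]total = 4090 nM/s / 1.94 nM = 2110 s⁻¹.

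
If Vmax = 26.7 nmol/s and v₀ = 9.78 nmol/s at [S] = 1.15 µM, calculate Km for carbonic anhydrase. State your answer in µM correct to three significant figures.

1.99 µM

From v = Vmax[S]/(Km+[S]), Km = [S](Vmax − v)/v.
Km = 1.15 × (26.7 − 9.78) / 9.78 = 19.46/9.78 = 1.99 µM.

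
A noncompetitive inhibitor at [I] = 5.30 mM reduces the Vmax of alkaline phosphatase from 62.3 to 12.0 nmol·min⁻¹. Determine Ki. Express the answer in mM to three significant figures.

Noncompetitive: Vmax,app = Vmax/α with α = 1 + [I]/Ki.
α = Vmax/Vmax,app = 62.3/12.0 = 5.192.
Ki = [I]/(α − 1) = 5.30/4.192 = 1.26 mM.

1.26 mM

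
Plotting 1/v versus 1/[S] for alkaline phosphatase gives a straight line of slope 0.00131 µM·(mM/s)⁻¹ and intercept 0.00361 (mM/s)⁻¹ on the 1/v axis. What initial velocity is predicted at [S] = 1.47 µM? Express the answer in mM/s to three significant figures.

The y-intercept is 1/Vmax, so Vmax = 1/0.00361 = 277 mM/s.
The slope is Km/Vmax, so Km = 0.00131 × 277 = 0.363 µM.
Then v = 277 × 1.47/(0.363 + 1.47) = 222 mM/s.

222 mM/s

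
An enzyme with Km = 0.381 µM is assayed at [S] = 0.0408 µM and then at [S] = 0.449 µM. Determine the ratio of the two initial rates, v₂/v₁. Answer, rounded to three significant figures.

5.59

The fractional saturations are [S]/(Km+[S]) = 0.0408/0.4218 = 0.09673 and 0.449/0.8300 = 0.5410.
v₂/v₁ is just their ratio: 0.5410/0.09673 = 5.59.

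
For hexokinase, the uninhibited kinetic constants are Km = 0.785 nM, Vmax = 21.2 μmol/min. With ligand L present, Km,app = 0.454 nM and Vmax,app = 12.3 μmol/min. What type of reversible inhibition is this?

Both Km and Vmax decrease by the same factor (~1.73-fold) — characteristic of uncompetitive inhibition.

uncompetitive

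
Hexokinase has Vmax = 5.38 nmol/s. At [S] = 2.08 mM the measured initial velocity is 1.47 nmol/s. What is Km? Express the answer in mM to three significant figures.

5.53 mM

v/Vmax = 1.47/5.38 = 0.2732 = [S]/(Km+[S]).
So Km + [S] = [S]/0.2732 = 7.613 mM, giving Km = 7.613 − 2.08 = 5.53 mM.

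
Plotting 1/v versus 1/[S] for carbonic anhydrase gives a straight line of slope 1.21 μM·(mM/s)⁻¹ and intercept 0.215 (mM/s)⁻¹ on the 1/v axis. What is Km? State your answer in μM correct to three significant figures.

y-intercept = 1/Vmax ⇒ Vmax = 4.65 mM/s; slope = Km/Vmax ⇒ Km = slope × Vmax.
Km = 1.21 × 4.65 = 5.63 μM.

5.63 μM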